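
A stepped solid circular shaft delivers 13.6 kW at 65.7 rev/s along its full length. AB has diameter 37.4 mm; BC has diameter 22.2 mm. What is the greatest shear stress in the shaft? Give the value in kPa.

ω = 2π·65.7 = 412.8 rad/s, so T = P/ω = 13.6×10³ / 412.8 = 32.95 N·m.
Under the same torque, τ_max = 16T/(πd³) is largest where d is smallest — segment BC (d = 22.2 mm).
τ_max = 16·32.95/(π·(0.0222)³) = 1.534×10^7 Pa.

15300 kPa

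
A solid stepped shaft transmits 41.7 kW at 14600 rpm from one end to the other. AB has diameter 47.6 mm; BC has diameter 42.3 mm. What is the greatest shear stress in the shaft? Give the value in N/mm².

1.84 N/mm²

ω = 2π·14600/60 = 1529 rad/s, so T = P/ω = 41.7×10³ / 1529 = 27.27 N·m.
Under the same torque, τ_max = 16T/(πd³) is largest where d is smallest — segment BC (d = 42.3 mm).
τ_max = 16·27.27/(π·(0.0423)³) = 1.835×10^6 Pa.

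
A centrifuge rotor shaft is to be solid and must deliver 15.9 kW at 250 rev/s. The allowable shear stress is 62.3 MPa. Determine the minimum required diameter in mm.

ω = 2π·250 = 1571 rad/s, so T = P/ω = 15.9×10³ / 1571 = 10.12 N·m.
For a solid shaft τ_max = 16T/(πd³), so d = (16T/(π τ_allow))^(1/3) = (16·10.12/(π·6.23×10^7))^(1/3) = 0.009388 m.

9.39 mm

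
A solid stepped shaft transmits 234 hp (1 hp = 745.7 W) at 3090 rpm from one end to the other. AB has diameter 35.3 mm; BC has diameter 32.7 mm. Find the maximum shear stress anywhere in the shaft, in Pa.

ω = 2π·3090/60 = 323.6 rad/s, so T = P/ω = 234×745.7 / 323.6 = 539.3 N·m.
Under the same torque, τ_max = 16T/(πd³) is largest where d is smallest — segment BC (d = 32.7 mm).
τ_max = 16·539.3/(π·(0.0327)³) = 7.855×10^7 Pa.

7.85e7 Pa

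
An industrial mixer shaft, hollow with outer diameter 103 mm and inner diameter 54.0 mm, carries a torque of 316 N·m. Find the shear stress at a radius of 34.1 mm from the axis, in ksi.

0.153 ksi

J = π(d_o⁴ − d_i⁴)/32 = π(0.103⁴ − 0.0540⁴)/32 = 1.021×10^-5 m⁴.
Shear stress varies linearly with radius: τ = T·r/J = 316.0 × 0.0341 / 1.021×10^-5 = 1.055×10^6 Pa.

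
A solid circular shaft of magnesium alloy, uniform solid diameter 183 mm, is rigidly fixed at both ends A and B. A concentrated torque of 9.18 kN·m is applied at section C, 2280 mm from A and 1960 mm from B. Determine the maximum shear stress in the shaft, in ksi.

0.595 ksi

With uniform GJ and both ends fixed, compatibility θ_AC = θ_CB gives T_A·a = T_B·b, together with T_A + T_B = T₀.
T_A = T₀·b/(a+b) = 9180·1960/4240 = 4244 N·m; T_B = 4936 N·m.
τ in each portion: τ_AC = 3.53×10^6 Pa, τ_CB = 4.10×10^6 Pa; maximum is in CB.
τ_max = T_CB·r/J = 4936·0.0915/1.10×10^-4 = 4.102×10^6 Pa.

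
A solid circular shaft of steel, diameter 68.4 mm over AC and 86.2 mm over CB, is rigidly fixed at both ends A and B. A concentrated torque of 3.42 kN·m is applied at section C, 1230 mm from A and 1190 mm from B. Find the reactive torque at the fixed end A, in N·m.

Compatibility: T_A·a/J_AC = T_B·b/J_CB with T_A + T_B = T₀.
J_AC = 2.15×10^-6 m⁴, J_CB = 5.42×10^-6 m⁴, so T_A = T₀·(J_AC/a)/((J_AC/a)+(J_CB/b)) = 948.1 N·m, T_B = 2472 N·m.

948 N·m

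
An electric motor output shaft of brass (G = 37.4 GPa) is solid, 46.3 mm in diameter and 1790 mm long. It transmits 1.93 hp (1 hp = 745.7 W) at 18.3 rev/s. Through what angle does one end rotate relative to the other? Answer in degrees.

ω = 2π·18.3 = 115.0 rad/s, so T = P/ω = 1.93×745.7 / 115.0 = 12.52 N·m.
J = πd⁴/32 = π(0.0463)⁴/32 = 4.512×10^-7 m⁴.
θ = T·L/(G·J) = 12.52 × 1.79 / (37.4×10⁹ × 4.512×10^-7) = 1.328×10^-3 rad.

0.0761°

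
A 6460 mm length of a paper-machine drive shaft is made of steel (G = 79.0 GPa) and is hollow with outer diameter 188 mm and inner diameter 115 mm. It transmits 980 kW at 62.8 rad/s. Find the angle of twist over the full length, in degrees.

ω = 62.8 rad/s, so T = P/ω = 980×10³ / 62.80 = 15610 N·m.
J = π(d_o⁴ − d_i⁴)/32 = π(0.188⁴ − 0.115⁴)/32 = 1.055×10^-4 m⁴.
θ = T·L/(G·J) = 15610 × 6.46 / (79.0×10⁹ × 1.055×10^-4) = 0.01210 rad.

0.693°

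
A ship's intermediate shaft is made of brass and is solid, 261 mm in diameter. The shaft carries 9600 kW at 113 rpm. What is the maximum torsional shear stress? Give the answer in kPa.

ω = 2π·113/60 = 11.83 rad/s, so T = P/ω = 9600×10³ / 11.83 = 811300 N·m.
J = πd⁴/32 = π(0.261)⁴/32 = 4.556×10^-4 m⁴.
τ_max = T·r/J = 811300 × 0.131 / 4.556×10^-4 = 2.324×10^8 Pa.

232000 kPa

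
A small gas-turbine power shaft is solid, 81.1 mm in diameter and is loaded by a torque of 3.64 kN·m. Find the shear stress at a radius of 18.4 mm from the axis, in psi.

2290 psi

J = πd⁴/32 = π(0.0811)⁴/32 = 4.247×10^-6 m⁴.
Shear stress varies linearly with radius: τ = T·r/J = 3640 × 0.0184 / 4.247×10^-6 = 1.577×10^7 Pa.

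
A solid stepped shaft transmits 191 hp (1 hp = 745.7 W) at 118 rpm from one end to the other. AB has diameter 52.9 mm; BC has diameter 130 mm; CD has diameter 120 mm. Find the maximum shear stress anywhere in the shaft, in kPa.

397000 kPa

ω = 2π·118/60 = 12.36 rad/s, so T = P/ω = 191×745.7 / 12.36 = 11530 N·m.
Under the same torque, τ_max = 16T/(πd³) is largest where d is smallest — segment AB (d = 52.9 mm).
τ_max = 16·11530/(π·(0.0529)³) = 3.965×10^8 Pa.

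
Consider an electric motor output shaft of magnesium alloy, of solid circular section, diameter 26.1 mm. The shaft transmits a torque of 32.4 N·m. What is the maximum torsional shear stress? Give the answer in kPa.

J = πd⁴/32 = π(0.0261)⁴/32 = 4.556×10^-8 m⁴.
τ_max = T·r/J = 32.40 × 0.0131 / 4.556×10^-8 = 9.281×10^6 Pa.

9280 kPa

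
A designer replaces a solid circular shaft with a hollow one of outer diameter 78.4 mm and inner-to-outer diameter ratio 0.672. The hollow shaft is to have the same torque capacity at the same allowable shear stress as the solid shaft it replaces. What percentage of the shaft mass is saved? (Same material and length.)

36.2 %

Equal τ_max and T ⇒ the solid shaft needs d_s³ = d_o³(1−k⁴), so d_s = 78.4·(1−0.672⁴)^(1/3) = 72.66 mm.
Area ratio A_h/A_s = d_o²(1−k²)/d_s² = (1−k²)/(1−k⁴)^(2/3) = 0.6385.
Mass saving = 1 − 0.6385 = 36.2 %.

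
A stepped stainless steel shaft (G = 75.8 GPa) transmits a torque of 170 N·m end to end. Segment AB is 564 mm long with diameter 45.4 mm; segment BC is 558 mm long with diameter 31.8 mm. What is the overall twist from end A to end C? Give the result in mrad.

J_AB = π(0.0454)⁴/32 = 4.17×10^-7 m⁴; J_BC = π(0.0318)⁴/32 = 1.00×10^-7 m⁴.
θ = (T/G)·Σ L_i/J_i = (170.0/75.8×10⁹)·(0.564/4.17×10^-7 + 0.558/1.00×10^-7) = 0.01550 rad.

15.5 mrad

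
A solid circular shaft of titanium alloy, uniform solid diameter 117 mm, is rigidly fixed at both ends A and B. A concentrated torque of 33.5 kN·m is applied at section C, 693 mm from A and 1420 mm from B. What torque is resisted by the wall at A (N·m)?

With uniform GJ and both ends fixed, compatibility θ_AC = θ_CB gives T_A·a = T_B·b, together with T_A + T_B = T₀.
T_A = T₀·b/(a+b) = 33500·1420/2113 = 22510 N·m; T_B = 10990 N·m.

22500 N·m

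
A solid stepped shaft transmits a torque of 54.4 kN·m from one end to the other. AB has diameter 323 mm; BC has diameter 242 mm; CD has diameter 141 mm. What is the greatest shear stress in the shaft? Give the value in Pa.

Under the same torque, τ_max = 16T/(πd³) is largest where d is smallest — segment CD (d = 141 mm).
τ_max = 16·54400/(π·(0.141)³) = 9.884×10^7 Pa.

9.88e7 Pa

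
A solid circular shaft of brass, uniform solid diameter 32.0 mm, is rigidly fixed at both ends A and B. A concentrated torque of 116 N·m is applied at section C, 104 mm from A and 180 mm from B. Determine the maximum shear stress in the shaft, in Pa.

With uniform GJ and both ends fixed, compatibility θ_AC = θ_CB gives T_A·a = T_B·b, together with T_A + T_B = T₀.
T_A = T₀·b/(a+b) = 116.0·180/284.0 = 73.52 N·m; T_B = 42.48 N·m.
τ in each portion: τ_AC = 1.14×10^7 Pa, τ_CB = 6.60×10^6 Pa; maximum is in AC.
τ_max = T_AC·r/J = 73.52·0.0160/1.03×10^-7 = 1.143×10^7 Pa.

1.14e7 Pa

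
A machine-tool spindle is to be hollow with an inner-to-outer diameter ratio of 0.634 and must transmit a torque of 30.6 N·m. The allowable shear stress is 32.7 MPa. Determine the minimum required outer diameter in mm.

17.8 mm

For a hollow shaft with d_i/d_o = 0.634: τ_max = 16T/(π d_o³ (1−k⁴)), so d_o = [16T/(π τ_allow (1−k⁴))]^(1/3) = [16·30.60/(π·3.27×10^7·0.8384)]^(1/3) = 0.01785 m.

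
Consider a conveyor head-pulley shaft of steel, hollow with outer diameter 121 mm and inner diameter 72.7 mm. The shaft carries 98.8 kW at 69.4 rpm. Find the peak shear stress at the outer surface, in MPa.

44.9 MPa

ω = 2π·69.4/60 = 7.268 rad/s, so T = P/ω = 98.8×10³ / 7.268 = 13590 N·m.
J = π(d_o⁴ − d_i⁴)/32 = π(0.121⁴ − 0.0727⁴)/32 = 1.830×10^-5 m⁴.
τ_max = T·r/J = 13590 × 0.0605 / 1.830×10^-5 = 4.494×10^7 Pa.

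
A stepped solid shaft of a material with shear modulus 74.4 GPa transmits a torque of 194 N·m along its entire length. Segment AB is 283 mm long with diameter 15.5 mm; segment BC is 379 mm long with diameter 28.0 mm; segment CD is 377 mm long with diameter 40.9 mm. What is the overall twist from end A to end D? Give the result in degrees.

8.60°

J_AB = π(0.0155)⁴/32 = 5.67×10^-9 m⁴; J_BC = π(0.0280)⁴/32 = 6.03×10^-8 m⁴; J_CD = π(0.0409)⁴/32 = 2.75×10^-7 m⁴.
θ = (T/G)·Σ L_i/J_i = (194.0/74.4×10⁹)·(0.283/5.67×10^-9 + 0.379/6.03×10^-8 + 0.377/2.75×10^-7) = 0.1502 rad.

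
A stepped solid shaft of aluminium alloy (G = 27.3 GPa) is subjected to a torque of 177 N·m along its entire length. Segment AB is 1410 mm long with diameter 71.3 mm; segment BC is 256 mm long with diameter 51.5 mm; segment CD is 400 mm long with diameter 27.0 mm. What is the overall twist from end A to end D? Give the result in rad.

0.0557 rad

J_AB = π(0.0713)⁴/32 = 2.54×10^-6 m⁴; J_BC = π(0.0515)⁴/32 = 6.91×10^-7 m⁴; J_CD = π(0.0270)⁴/32 = 5.22×10^-8 m⁴.
θ = (T/G)·Σ L_i/J_i = (177.0/27.3×10⁹)·(1.41/2.54×10^-6 + 0.256/6.91×10^-7 + 0.400/5.22×10^-8) = 0.05571 rad.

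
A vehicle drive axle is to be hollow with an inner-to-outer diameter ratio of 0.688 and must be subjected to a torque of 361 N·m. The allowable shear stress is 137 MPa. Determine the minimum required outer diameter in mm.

For a hollow shaft with d_i/d_o = 0.688: τ_max = 16T/(π d_o³ (1−k⁴)), so d_o = [16T/(π τ_allow (1−k⁴))]^(1/3) = [16·361.0/(π·1.37×10^8·0.7759)]^(1/3) = 0.02586 m.

25.9 mm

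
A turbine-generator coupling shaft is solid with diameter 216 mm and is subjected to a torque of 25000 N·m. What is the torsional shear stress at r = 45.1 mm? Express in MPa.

5.28 MPa

J = πd⁴/32 = π(0.216)⁴/32 = 2.137×10^-4 m⁴.
Shear stress varies linearly with radius: τ = T·r/J = 25000 × 0.0451 / 2.137×10^-4 = 5.276×10^6 Pa.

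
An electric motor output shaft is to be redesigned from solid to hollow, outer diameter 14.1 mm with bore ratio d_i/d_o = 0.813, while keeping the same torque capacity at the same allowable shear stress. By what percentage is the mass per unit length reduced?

50.3 %

Equal τ_max and T ⇒ the solid shaft needs d_s³ = d_o³(1−k⁴), so d_s = 14.1·(1−0.813⁴)^(1/3) = 11.64 mm.
Area ratio A_h/A_s = d_o²(1−k²)/d_s² = (1−k²)/(1−k⁴)^(2/3) = 0.4972.
Mass saving = 1 − 0.4972 = 50.3 %.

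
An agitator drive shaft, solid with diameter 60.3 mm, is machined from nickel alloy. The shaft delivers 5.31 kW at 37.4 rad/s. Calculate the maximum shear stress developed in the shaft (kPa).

ω = 37.4 rad/s, so T = P/ω = 5.31×10³ / 37.40 = 142.0 N·m.
J = πd⁴/32 = π(0.0603)⁴/32 = 1.298×10^-6 m⁴.
τ_max = T·r/J = 142.0 × 0.0301 / 1.298×10^-6 = 3.298×10^6 Pa.

3300 kPa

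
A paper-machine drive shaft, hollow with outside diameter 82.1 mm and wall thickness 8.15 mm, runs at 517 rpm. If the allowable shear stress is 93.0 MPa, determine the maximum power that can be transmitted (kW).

J = π(d_o⁴ − d_i⁴)/32 = π(0.0821⁴ − 0.0658⁴)/32 = 2.620×10^-6 m⁴.
T_max = τ_allow·J/r = 9.30×10^7 × 2.620×10^-6 / 0.0410 = 5936 N·m.
ω = 2π·517/60 = 54.14 rad/s, so P_max = T_max·ω = 3.214×10^5 W.

321 kW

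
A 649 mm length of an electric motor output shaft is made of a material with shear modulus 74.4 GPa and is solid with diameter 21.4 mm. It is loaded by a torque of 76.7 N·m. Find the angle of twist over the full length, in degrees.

J = πd⁴/32 = π(0.0214)⁴/32 = 2.059×10^-8 m⁴.
θ = T·L/(G·J) = 76.70 × 0.649 / (74.4×10⁹ × 2.059×10^-8) = 0.03249 rad.

1.86°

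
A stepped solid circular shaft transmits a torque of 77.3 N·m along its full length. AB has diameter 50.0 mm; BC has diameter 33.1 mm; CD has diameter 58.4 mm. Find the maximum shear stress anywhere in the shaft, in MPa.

Under the same torque, τ_max = 16T/(πd³) is largest where d is smallest — segment BC (d = 33.1 mm).
τ_max = 16·77.30/(π·(0.0331)³) = 1.086×10^7 Pa.

10.9 MPa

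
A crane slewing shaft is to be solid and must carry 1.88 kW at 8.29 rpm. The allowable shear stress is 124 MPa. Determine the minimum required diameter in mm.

ω = 2π·8.29/60 = 0.8681 rad/s, so T = P/ω = 1.88×10³ / 0.8681 = 2166 N·m.
For a solid shaft τ_max = 16T/(πd³), so d = (16T/(π τ_allow))^(1/3) = (16·2166/(π·1.24×10^8))^(1/3) = 0.04464 m.

44.6 mm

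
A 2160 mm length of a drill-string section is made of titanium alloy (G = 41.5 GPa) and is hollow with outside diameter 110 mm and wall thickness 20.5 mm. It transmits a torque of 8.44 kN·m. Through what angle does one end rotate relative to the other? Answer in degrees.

J = π(d_o⁴ − d_i⁴)/32 = π(0.110⁴ − 0.0690⁴)/32 = 1.215×10^-5 m⁴.
θ = T·L/(G·J) = 8440 × 2.16 / (41.5×10⁹ × 1.215×10^-5) = 0.03616 rad.

2.07°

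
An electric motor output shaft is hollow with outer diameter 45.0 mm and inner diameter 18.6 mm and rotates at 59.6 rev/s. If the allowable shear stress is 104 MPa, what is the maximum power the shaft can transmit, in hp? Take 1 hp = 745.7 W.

J = π(d_o⁴ − d_i⁴)/32 = π(0.0450⁴ − 0.0186⁴)/32 = 3.908×10^-7 m⁴.
T_max = τ_allow·J/r = 1.04×10^8 × 3.908×10^-7 / 0.0225 = 1806 N·m.
ω = 2π·59.6 = 374.5 rad/s, so P_max = T_max·ω = 6.765×10^5 W.

907 hp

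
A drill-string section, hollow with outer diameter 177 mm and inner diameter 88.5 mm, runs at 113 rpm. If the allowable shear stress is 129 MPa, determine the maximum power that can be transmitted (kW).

1560 kW

J = π(d_o⁴ − d_i⁴)/32 = π(0.177⁴ − 0.0885⁴)/32 = 9.034×10^-5 m⁴.
T_max = τ_allow·J/r = 1.29×10^8 × 9.034×10^-5 / 0.0885 = 131700 N·m.
ω = 2π·113/60 = 11.83 rad/s, so P_max = T_max·ω = 1.558×10^6 W.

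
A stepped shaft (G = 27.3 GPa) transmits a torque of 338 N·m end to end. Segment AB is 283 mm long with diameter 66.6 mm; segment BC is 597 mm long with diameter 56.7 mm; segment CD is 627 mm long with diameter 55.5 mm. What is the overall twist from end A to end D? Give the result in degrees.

0.999°

J_AB = π(0.0666)⁴/32 = 1.93×10^-6 m⁴; J_BC = π(0.0567)⁴/32 = 1.01×10^-6 m⁴; J_CD = π(0.0555)⁴/32 = 9.31×10^-7 m⁴.
θ = (T/G)·Σ L_i/J_i = (338.0/27.3×10⁹)·(0.283/1.93×10^-6 + 0.597/1.01×10^-6 + 0.627/9.31×10^-7) = 0.01743 rad.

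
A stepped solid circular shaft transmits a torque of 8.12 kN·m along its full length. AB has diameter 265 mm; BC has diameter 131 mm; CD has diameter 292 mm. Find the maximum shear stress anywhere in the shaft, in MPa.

18.4 MPa

Under the same torque, τ_max = 16T/(πd³) is largest where d is smallest — segment BC (d = 131 mm).
τ_max = 16·8120/(π·(0.131)³) = 1.840×10^7 Pa.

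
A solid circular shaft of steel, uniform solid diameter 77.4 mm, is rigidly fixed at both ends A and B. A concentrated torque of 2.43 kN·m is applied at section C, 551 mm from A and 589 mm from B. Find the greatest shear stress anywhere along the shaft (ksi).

With uniform GJ and both ends fixed, compatibility θ_AC = θ_CB gives T_A·a = T_B·b, together with T_A + T_B = T₀.
T_A = T₀·b/(a+b) = 2430·589/1140 = 1256 N·m; T_B = 1174 N·m.
τ in each portion: τ_AC = 1.38×10^7 Pa, τ_CB = 1.29×10^7 Pa; maximum is in AC.
τ_max = T_AC·r/J = 1256·0.0387/3.52×10^-6 = 1.379×10^7 Pa.

2.00 ksi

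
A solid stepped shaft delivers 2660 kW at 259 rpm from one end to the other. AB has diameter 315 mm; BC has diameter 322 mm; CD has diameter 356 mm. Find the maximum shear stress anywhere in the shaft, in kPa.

16000 kPa

ω = 2π·259/60 = 27.12 rad/s, so T = P/ω = 2660×10³ / 27.12 = 98070 N·m.
Under the same torque, τ_max = 16T/(πd³) is largest where d is smallest — segment AB (d = 315 mm).
τ_max = 16·98070/(π·(0.315)³) = 1.598×10^7 Pa.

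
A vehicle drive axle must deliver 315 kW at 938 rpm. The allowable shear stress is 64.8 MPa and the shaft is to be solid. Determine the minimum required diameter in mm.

ω = 2π·938/60 = 98.23 rad/s, so T = P/ω = 315×10³ / 98.23 = 3207 N·m.
For a solid shaft τ_max = 16T/(πd³), so d = (16T/(π τ_allow))^(1/3) = (16·3207/(π·6.48×10^7))^(1/3) = 0.06317 m.

63.2 mm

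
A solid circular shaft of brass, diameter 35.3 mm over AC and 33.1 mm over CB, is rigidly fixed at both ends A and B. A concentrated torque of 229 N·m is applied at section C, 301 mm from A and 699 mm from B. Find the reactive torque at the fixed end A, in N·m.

172 N·m

Compatibility: T_A·a/J_AC = T_B·b/J_CB with T_A + T_B = T₀.
J_AC = 1.52×10^-7 m⁴, J_CB = 1.18×10^-7 m⁴, so T_A = T₀·(J_AC/a)/((J_AC/a)+(J_CB/b)) = 171.8 N·m, T_B = 57.19 N·m.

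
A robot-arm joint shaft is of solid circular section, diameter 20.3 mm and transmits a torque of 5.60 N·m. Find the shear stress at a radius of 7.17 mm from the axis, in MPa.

J = πd⁴/32 = π(0.0203)⁴/32 = 1.667×10^-8 m⁴.
Shear stress varies linearly with radius: τ = T·r/J = 5.600 × 0.00717 / 1.667×10^-8 = 2.408×10^6 Pa.

2.41 MPa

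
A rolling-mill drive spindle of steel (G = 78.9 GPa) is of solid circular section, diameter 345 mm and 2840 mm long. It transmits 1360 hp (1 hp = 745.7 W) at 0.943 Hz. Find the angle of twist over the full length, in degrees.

ω = 2π·0.943 = 5.925 rad/s, so T = P/ω = 1360×745.7 / 5.925 = 171200 N·m.
J = πd⁴/32 = π(0.345)⁴/32 = 1.391×10^-3 m⁴.
θ = T·L/(G·J) = 171200 × 2.84 / (78.9×10⁹ × 1.391×10^-3) = 4.430×10^-3 rad.

0.254°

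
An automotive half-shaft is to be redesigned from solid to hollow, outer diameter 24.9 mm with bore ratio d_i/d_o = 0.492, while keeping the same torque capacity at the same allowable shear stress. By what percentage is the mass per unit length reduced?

Equal τ_max and T ⇒ the solid shaft needs d_s³ = d_o³(1−k⁴), so d_s = 24.9·(1−0.492⁴)^(1/3) = 24.40 mm.
Area ratio A_h/A_s = d_o²(1−k²)/d_s² = (1−k²)/(1−k⁴)^(2/3) = 0.7891.
Mass saving = 1 − 0.7891 = 21.1 %.

21.1 %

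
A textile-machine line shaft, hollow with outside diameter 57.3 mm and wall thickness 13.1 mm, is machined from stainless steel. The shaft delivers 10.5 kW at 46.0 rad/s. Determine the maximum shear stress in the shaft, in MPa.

6.77 MPa

ω = 46.0 rad/s, so T = P/ω = 10.5×10³ / 46.00 = 228.3 N·m.
J = π(d_o⁴ − d_i⁴)/32 = π(0.0573⁴ − 0.0311⁴)/32 = 9.665×10^-7 m⁴.
τ_max = T·r/J = 228.3 × 0.0286 / 9.665×10^-7 = 6.766×10^6 Pa.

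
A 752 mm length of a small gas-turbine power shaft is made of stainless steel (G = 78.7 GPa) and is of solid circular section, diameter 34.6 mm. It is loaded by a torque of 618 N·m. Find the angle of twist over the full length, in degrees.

2.40°

J = πd⁴/32 = π(0.0346)⁴/32 = 1.407×10^-7 m⁴.
θ = T·L/(G·J) = 618.0 × 0.752 / (78.7×10⁹ × 1.407×10^-7) = 0.04197 rad.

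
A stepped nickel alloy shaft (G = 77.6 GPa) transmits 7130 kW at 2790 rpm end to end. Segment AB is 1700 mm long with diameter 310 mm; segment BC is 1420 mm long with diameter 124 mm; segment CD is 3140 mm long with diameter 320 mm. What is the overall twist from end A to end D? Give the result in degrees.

ω = 2π·2790/60 = 292.2 rad/s, so T = P/ω = 7130×10³ / 292.2 = 24400 N·m.
J_AB = π(0.310)⁴/32 = 9.07×10^-4 m⁴; J_BC = π(0.124)⁴/32 = 2.32×10^-5 m⁴; J_CD = π(0.320)⁴/32 = 1.03×10^-3 m⁴.
θ = (T/G)·Σ L_i/J_i = (24400/77.6×10⁹)·(1.70/9.07×10^-4 + 1.42/2.32×10^-5 + 3.14/1.03×10^-3) = 0.02079 rad.

1.19°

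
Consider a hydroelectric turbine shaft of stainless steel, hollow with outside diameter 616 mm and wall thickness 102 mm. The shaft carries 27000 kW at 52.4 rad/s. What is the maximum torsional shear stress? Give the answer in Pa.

1.40e7 Pa

ω = 52.4 rad/s, so T = P/ω = 27000×10³ / 52.40 = 515300 N·m.
J = π(d_o⁴ − d_i⁴)/32 = π(0.616⁴ − 0.412⁴)/32 = 0.01131 m⁴.
τ_max = T·r/J = 515300 × 0.308 / 0.01131 = 1.404×10^7 Pa.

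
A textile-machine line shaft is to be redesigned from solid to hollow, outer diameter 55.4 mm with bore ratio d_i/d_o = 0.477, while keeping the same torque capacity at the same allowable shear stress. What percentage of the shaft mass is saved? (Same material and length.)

20.0 %

Equal τ_max and T ⇒ the solid shaft needs d_s³ = d_o³(1−k⁴), so d_s = 55.4·(1−0.477⁴)^(1/3) = 54.43 mm.
Area ratio A_h/A_s = d_o²(1−k²)/d_s² = (1−k²)/(1−k⁴)^(2/3) = 0.8003.
Mass saving = 1 − 0.8003 = 20.0 %.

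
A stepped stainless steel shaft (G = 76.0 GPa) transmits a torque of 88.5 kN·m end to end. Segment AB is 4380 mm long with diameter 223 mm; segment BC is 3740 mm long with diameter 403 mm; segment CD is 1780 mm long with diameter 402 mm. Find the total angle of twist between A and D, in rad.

0.0235 rad

J_AB = π(0.223)⁴/32 = 2.43×10^-4 m⁴; J_BC = π(0.403)⁴/32 = 2.59×10^-3 m⁴; J_CD = π(0.402)⁴/32 = 2.56×10^-3 m⁴.
θ = (T/G)·Σ L_i/J_i = (88500/76.0×10⁹)·(4.38/2.43×10^-4 + 3.74/2.59×10^-3 + 1.78/2.56×10^-3) = 0.02350 rad.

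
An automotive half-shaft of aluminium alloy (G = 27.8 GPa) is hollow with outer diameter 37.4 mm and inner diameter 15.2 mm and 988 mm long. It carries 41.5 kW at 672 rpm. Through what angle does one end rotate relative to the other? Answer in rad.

0.112 rad

ω = 2π·672/60 = 70.37 rad/s, so T = P/ω = 41.5×10³ / 70.37 = 589.7 N·m.
J = π(d_o⁴ − d_i⁴)/32 = π(0.0374⁴ − 0.0152⁴)/32 = 1.868×10^-7 m⁴.
θ = T·L/(G·J) = 589.7 × 0.988 / (27.8×10⁹ × 1.868×10^-7) = 0.1122 rad.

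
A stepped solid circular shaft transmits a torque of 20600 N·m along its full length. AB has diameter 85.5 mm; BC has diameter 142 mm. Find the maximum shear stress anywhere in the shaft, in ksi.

24.3 ksi

Under the same torque, τ_max = 16T/(πd³) is largest where d is smallest — segment AB (d = 85.5 mm).
τ_max = 16·20600/(π·(0.0855)³) = 1.679×10^8 Pa.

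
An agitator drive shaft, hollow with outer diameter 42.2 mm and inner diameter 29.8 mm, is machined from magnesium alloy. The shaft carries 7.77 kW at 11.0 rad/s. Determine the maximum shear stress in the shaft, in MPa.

ω = 11.0 rad/s, so T = P/ω = 7.77×10³ / 11.00 = 706.4 N·m.
J = π(d_o⁴ − d_i⁴)/32 = π(0.0422⁴ − 0.0298⁴)/32 = 2.339×10^-7 m⁴.
τ_max = T·r/J = 706.4 × 0.0211 / 2.339×10^-7 = 6.371×10^7 Pa.

63.7 MPa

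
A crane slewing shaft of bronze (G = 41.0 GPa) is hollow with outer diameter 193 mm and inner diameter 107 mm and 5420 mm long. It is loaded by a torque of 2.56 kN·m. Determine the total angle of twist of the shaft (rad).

J = π(d_o⁴ − d_i⁴)/32 = π(0.193⁴ − 0.107⁴)/32 = 1.233×10^-4 m⁴.
θ = T·L/(G·J) = 2560 × 5.42 / (41.0×10⁹ × 1.233×10^-4) = 2.744×10^-3 rad.

0.00274 rad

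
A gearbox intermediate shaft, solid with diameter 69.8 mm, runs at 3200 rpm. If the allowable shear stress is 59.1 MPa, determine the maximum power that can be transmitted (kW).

J = πd⁴/32 = π(0.0698)⁴/32 = 2.330×10^-6 m⁴.
T_max = τ_allow·J/r = 5.91×10^7 × 2.330×10^-6 / 0.0349 = 3946 N·m.
ω = 2π·3200/60 = 335.1 rad/s, so P_max = T_max·ω = 1.322×10^6 W.

1320 kW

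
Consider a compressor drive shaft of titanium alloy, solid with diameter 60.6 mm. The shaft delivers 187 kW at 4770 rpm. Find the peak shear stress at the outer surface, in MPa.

ω = 2π·4770/60 = 499.5 rad/s, so T = P/ω = 187×10³ / 499.5 = 374.4 N·m.
J = πd⁴/32 = π(0.0606)⁴/32 = 1.324×10^-6 m⁴.
τ_max = T·r/J = 374.4 × 0.0303 / 1.324×10^-6 = 8.567×10^6 Pa.

8.57 MPa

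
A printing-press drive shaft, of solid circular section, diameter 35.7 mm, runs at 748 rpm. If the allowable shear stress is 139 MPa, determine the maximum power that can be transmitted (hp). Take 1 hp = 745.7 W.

J = πd⁴/32 = π(0.0357)⁴/32 = 1.595×10^-7 m⁴.
T_max = τ_allow·J/r = 1.39×10^8 × 1.595×10^-7 / 0.0179 = 1242 N·m.
ω = 2π·748/60 = 78.33 rad/s, so P_max = T_max·ω = 9.727×10^4 W.

130 hp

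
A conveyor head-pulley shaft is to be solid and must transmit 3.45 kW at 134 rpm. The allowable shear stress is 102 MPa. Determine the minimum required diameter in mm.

ω = 2π·134/60 = 14.03 rad/s, so T = P/ω = 3.45×10³ / 14.03 = 245.9 N·m.
For a solid shaft τ_max = 16T/(πd³), so d = (16T/(π τ_allow))^(1/3) = (16·245.9/(π·1.02×10^8))^(1/3) = 0.02307 m.

23.1 mm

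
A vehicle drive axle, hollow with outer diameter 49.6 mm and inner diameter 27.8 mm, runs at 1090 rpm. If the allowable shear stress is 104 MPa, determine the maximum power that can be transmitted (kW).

J = π(d_o⁴ − d_i⁴)/32 = π(0.0496⁴ − 0.0278⁴)/32 = 5.356×10^-7 m⁴.
T_max = τ_allow·J/r = 1.04×10^8 × 5.356×10^-7 / 0.0248 = 2246 N·m.
ω = 2π·1090/60 = 114.1 rad/s, so P_max = T_max·ω = 2.564×10^5 W.

256 kW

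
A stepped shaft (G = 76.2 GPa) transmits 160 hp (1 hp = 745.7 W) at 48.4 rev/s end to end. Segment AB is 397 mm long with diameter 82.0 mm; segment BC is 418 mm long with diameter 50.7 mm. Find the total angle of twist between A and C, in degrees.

0.216°

ω = 2π·48.4 = 304.1 rad/s, so T = P/ω = 160×745.7 / 304.1 = 392.3 N·m.
J_AB = π(0.0820)⁴/32 = 4.44×10^-6 m⁴; J_BC = π(0.0507)⁴/32 = 6.49×10^-7 m⁴.
θ = (T/G)·Σ L_i/J_i = (392.3/76.2×10⁹)·(0.397/4.44×10^-6 + 0.418/6.49×10^-7) = 3.778×10^-3 rad.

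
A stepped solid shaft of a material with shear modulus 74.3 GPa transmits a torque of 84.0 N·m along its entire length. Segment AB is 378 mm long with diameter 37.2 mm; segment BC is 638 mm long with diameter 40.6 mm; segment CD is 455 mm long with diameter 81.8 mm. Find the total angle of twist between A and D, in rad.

J_AB = π(0.0372)⁴/32 = 1.88×10^-7 m⁴; J_BC = π(0.0406)⁴/32 = 2.67×10^-7 m⁴; J_CD = π(0.0818)⁴/32 = 4.40×10^-6 m⁴.
θ = (T/G)·Σ L_i/J_i = (84.00/74.3×10⁹)·(0.378/1.88×10^-7 + 0.638/2.67×10^-7 + 0.455/4.40×10^-6) = 5.094×10^-3 rad.

0.00509 rad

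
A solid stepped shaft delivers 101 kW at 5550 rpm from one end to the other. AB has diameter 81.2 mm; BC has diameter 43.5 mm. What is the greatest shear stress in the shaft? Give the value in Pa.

1.08e7 Pa

ω = 2π·5550/60 = 581.2 rad/s, so T = P/ω = 101×10³ / 581.2 = 173.8 N·m.
Under the same torque, τ_max = 16T/(πd³) is largest where d is smallest — segment BC (d = 43.5 mm).
τ_max = 16·173.8/(π·(0.0435)³) = 1.075×10^7 Pa.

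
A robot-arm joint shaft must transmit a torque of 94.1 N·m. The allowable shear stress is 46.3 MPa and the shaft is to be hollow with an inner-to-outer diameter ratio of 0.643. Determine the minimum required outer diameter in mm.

23.2 mm

For a hollow shaft with d_i/d_o = 0.643: τ_max = 16T/(π d_o³ (1−k⁴)), so d_o = [16T/(π τ_allow (1−k⁴))]^(1/3) = [16·94.10/(π·4.63×10^7·0.8291)]^(1/3) = 0.02320 m.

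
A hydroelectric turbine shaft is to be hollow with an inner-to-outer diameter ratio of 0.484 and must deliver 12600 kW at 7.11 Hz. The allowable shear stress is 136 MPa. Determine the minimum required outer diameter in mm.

ω = 2π·7.11 = 44.67 rad/s, so T = P/ω = 12600×10³ / 44.67 = 282000 N·m.
For a hollow shaft with d_i/d_o = 0.484: τ_max = 16T/(π d_o³ (1−k⁴)), so d_o = [16T/(π τ_allow (1−k⁴))]^(1/3) = [16·282000/(π·1.36×10^8·0.9451)]^(1/3) = 0.2236 m.

224 mm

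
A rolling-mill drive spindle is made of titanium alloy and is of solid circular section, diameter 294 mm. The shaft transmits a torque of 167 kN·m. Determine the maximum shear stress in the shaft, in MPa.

33.5 MPa

J = πd⁴/32 = π(0.294)⁴/32 = 7.335×10^-4 m⁴.
τ_max = T·r/J = 167000 × 0.147 / 7.335×10^-4 = 3.347×10^7 Pa.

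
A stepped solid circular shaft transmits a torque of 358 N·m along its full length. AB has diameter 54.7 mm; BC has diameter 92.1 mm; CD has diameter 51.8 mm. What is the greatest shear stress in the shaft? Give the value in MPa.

Under the same torque, τ_max = 16T/(πd³) is largest where d is smallest — segment CD (d = 51.8 mm).
τ_max = 16·358.0/(π·(0.0518)³) = 1.312×10^7 Pa.

13.1 MPa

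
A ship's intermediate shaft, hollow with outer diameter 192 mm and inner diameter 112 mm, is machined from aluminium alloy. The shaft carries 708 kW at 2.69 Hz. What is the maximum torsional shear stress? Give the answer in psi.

ω = 2π·2.69 = 16.90 rad/s, so T = P/ω = 708×10³ / 16.90 = 41890 N·m.
J = π(d_o⁴ − d_i⁴)/32 = π(0.192⁴ − 0.112⁴)/32 = 1.180×10^-4 m⁴.
τ_max = T·r/J = 41890 × 0.0960 / 1.180×10^-4 = 3.409×10^7 Pa.

4940 psi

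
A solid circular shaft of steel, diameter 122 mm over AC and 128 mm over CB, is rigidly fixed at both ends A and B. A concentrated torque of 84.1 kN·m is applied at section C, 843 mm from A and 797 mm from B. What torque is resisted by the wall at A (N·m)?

36900 N·m

Compatibility: T_A·a/J_AC = T_B·b/J_CB with T_A + T_B = T₀.
J_AC = 2.17×10^-5 m⁴, J_CB = 2.64×10^-5 m⁴, so T_A = T₀·(J_AC/a)/((J_AC/a)+(J_CB/b)) = 36860 N·m, T_B = 47240 N·m.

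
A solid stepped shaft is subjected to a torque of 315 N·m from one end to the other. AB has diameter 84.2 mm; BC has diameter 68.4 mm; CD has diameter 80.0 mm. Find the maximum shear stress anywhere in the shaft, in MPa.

Under the same torque, τ_max = 16T/(πd³) is largest where d is smallest — segment BC (d = 68.4 mm).
τ_max = 16·315.0/(π·(0.0684)³) = 5.013×10^6 Pa.

5.01 MPa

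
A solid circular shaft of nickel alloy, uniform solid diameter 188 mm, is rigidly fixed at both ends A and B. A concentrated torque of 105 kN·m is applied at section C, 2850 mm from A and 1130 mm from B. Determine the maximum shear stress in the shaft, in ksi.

8.36 ksi

With uniform GJ and both ends fixed, compatibility θ_AC = θ_CB gives T_A·a = T_B·b, together with T_A + T_B = T₀.
T_A = T₀·b/(a+b) = 105000·1130/3980 = 29810 N·m; T_B = 75190 N·m.
τ in each portion: τ_AC = 2.28×10^7 Pa, τ_CB = 5.76×10^7 Pa; maximum is in CB.
τ_max = T_CB·r/J = 75190·0.0940/1.23×10^-4 = 5.763×10^7 Pa.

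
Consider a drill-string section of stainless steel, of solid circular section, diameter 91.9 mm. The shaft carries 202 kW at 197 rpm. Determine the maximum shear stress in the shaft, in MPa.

64.3 MPa

ω = 2π·197/60 = 20.63 rad/s, so T = P/ω = 202×10³ / 20.63 = 9792 N·m.
J = πd⁴/32 = π(0.0919)⁴/32 = 7.003×10^-6 m⁴.
τ_max = T·r/J = 9792 × 0.0460 / 7.003×10^-6 = 6.425×10^7 Pa.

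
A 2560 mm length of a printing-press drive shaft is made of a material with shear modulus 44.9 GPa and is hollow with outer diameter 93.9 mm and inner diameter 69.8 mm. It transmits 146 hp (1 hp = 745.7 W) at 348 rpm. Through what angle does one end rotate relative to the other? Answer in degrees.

ω = 2π·348/60 = 36.44 rad/s, so T = P/ω = 146×745.7 / 36.44 = 2988 N·m.
J = π(d_o⁴ − d_i⁴)/32 = π(0.0939⁴ − 0.0698⁴)/32 = 5.302×10^-6 m⁴.
θ = T·L/(G·J) = 2988 × 2.56 / (44.9×10⁹ × 5.302×10^-6) = 0.03213 rad.

1.84°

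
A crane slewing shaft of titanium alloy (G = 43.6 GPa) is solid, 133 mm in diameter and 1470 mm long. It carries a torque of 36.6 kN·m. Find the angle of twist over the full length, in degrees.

2.30°

J = πd⁴/32 = π(0.133)⁴/32 = 3.072×10^-5 m⁴.
θ = T·L/(G·J) = 36600 × 1.47 / (43.6×10⁹ × 3.072×10^-5) = 0.04017 rad.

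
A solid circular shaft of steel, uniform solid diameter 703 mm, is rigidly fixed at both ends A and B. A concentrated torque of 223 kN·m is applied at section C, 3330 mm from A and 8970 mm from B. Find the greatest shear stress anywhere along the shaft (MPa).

2.38 MPa

With uniform GJ and both ends fixed, compatibility θ_AC = θ_CB gives T_A·a = T_B·b, together with T_A + T_B = T₀.
T_A = T₀·b/(a+b) = 223000·8970/12300 = 162600 N·m; T_B = 60370 N·m.
τ in each portion: τ_AC = 2.38×10^6 Pa, τ_CB = 8.85×10^5 Pa; maximum is in AC.
τ_max = T_AC·r/J = 162600·0.351/0.0240 = 2.384×10^6 Pa.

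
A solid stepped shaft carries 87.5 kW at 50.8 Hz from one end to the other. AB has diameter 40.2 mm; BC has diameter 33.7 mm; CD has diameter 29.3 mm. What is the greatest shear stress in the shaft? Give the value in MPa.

55.5 MPa

ω = 2π·50.8 = 319.2 rad/s, so T = P/ω = 87.5×10³ / 319.2 = 274.1 N·m.
Under the same torque, τ_max = 16T/(πd³) is largest where d is smallest — segment CD (d = 29.3 mm).
τ_max = 16·274.1/(π·(0.0293)³) = 5.550×10^7 Pa.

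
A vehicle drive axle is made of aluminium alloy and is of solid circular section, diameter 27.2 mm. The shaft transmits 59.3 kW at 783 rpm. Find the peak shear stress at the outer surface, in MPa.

ω = 2π·783/60 = 82.00 rad/s, so T = P/ω = 59.3×10³ / 82.00 = 723.2 N·m.
J = πd⁴/32 = π(0.0272)⁴/32 = 5.374×10^-8 m⁴.
τ_max = T·r/J = 723.2 × 0.0136 / 5.374×10^-8 = 1.830×10^8 Pa.

183 MPa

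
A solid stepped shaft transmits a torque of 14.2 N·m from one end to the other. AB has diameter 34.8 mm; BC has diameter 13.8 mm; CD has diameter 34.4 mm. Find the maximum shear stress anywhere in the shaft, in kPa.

27500 kPa

Under the same torque, τ_max = 16T/(πd³) is largest where d is smallest — segment BC (d = 13.8 mm).
τ_max = 16·14.20/(π·(0.0138)³) = 2.752×10^7 Pa.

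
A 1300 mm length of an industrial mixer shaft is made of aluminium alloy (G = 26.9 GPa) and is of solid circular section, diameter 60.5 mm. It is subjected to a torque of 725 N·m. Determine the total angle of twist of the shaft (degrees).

J = πd⁴/32 = π(0.0605)⁴/32 = 1.315×10^-6 m⁴.
θ = T·L/(G·J) = 725.0 × 1.30 / (26.9×10⁹ × 1.315×10^-6) = 0.02664 rad.

1.53°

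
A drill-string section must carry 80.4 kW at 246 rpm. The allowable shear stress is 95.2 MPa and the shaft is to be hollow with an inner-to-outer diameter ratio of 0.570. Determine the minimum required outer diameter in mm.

57.2 mm

ω = 2π·246/60 = 25.76 rad/s, so T = P/ω = 80.4×10³ / 25.76 = 3121 N·m.
For a hollow shaft with d_i/d_o = 0.570: τ_max = 16T/(π d_o³ (1−k⁴)), so d_o = [16T/(π τ_allow (1−k⁴))]^(1/3) = [16·3121/(π·9.52×10^7·0.8944)]^(1/3) = 0.05715 m.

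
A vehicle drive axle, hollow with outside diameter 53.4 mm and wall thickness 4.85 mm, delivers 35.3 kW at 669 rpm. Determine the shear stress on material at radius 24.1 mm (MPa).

ω = 2π·669/60 = 70.06 rad/s, so T = P/ω = 35.3×10³ / 70.06 = 503.9 N·m.
J = π(d_o⁴ − d_i⁴)/32 = π(0.0534⁴ − 0.0437⁴)/32 = 4.403×10^-7 m⁴.
Shear stress varies linearly with radius: τ = T·r/J = 503.9 × 0.0241 / 4.403×10^-7 = 2.758×10^7 Pa.

27.6 MPa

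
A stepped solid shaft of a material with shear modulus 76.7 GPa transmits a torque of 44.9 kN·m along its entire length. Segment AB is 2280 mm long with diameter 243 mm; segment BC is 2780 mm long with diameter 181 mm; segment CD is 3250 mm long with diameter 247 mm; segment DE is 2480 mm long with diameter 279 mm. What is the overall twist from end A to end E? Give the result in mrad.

27.0 mrad

J_AB = π(0.243)⁴/32 = 3.42×10^-4 m⁴; J_BC = π(0.181)⁴/32 = 1.05×10^-4 m⁴; J_CD = π(0.247)⁴/32 = 3.65×10^-4 m⁴; J_DE = π(0.279)⁴/32 = 5.95×10^-4 m⁴.
θ = (T/G)·Σ L_i/J_i = (44900/76.7×10⁹)·(2.28/3.42×10^-4 + 2.78/1.05×10^-4 + 3.25/3.65×10^-4 + 2.48/5.95×10^-4) = 0.02699 rad.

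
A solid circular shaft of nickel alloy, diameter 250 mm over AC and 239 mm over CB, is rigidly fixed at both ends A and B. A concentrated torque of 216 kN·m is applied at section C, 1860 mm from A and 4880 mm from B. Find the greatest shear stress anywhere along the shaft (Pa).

Compatibility: T_A·a/J_AC = T_B·b/J_CB with T_A + T_B = T₀.
J_AC = 3.83×10^-4 m⁴, J_CB = 3.20×10^-4 m⁴, so T_A = T₀·(J_AC/a)/((J_AC/a)+(J_CB/b)) = 163800 N·m, T_B = 52160 N·m.
τ in each portion: τ_AC = 5.34×10^7 Pa, τ_CB = 1.95×10^7 Pa; maximum is in AC.
τ_max = T_AC·r/J = 163800·0.125/3.83×10^-4 = 5.340×10^7 Pa.

5.34e7 Pa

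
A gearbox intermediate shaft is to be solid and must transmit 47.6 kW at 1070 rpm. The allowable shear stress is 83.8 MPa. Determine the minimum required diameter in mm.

29.6 mm

ω = 2π·1070/60 = 112.1 rad/s, so T = P/ω = 47.6×10³ / 112.1 = 424.8 N·m.
For a solid shaft τ_max = 16T/(πd³), so d = (16T/(π τ_allow))^(1/3) = (16·424.8/(π·8.38×10^7))^(1/3) = 0.02956 m.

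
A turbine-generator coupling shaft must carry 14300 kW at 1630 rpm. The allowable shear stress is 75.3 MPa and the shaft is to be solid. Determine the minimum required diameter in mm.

178 mm

ω = 2π·1630/60 = 170.7 rad/s, so T = P/ω = 14300×10³ / 170.7 = 83780 N·m.
For a solid shaft τ_max = 16T/(πd³), so d = (16T/(π τ_allow))^(1/3) = (16·83780/(π·7.53×10^7))^(1/3) = 0.1783 m.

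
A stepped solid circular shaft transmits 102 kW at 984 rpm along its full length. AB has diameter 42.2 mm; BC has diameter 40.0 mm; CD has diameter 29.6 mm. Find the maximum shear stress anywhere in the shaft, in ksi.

28.2 ksi

ω = 2π·984/60 = 103.0 rad/s, so T = P/ω = 102×10³ / 103.0 = 989.9 N·m.
Under the same torque, τ_max = 16T/(πd³) is largest where d is smallest — segment CD (d = 29.6 mm).
τ_max = 16·989.9/(π·(0.0296)³) = 1.944×10^8 Pa.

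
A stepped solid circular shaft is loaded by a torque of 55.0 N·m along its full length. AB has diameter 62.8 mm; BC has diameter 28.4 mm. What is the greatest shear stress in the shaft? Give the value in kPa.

12200 kPa

Under the same torque, τ_max = 16T/(πd³) is largest where d is smallest — segment BC (d = 28.4 mm).
τ_max = 16·55.00/(π·(0.0284)³) = 1.223×10^7 Pa.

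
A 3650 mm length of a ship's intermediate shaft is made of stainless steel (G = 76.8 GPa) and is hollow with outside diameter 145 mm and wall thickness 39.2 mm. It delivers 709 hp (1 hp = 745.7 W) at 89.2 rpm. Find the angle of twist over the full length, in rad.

ω = 2π·89.2/60 = 9.341 rad/s, so T = P/ω = 709×745.7 / 9.341 = 56600 N·m.
J = π(d_o⁴ − d_i⁴)/32 = π(0.145⁴ − 0.0666⁴)/32 = 4.147×10^-5 m⁴.
θ = T·L/(G·J) = 56600 × 3.65 / (76.8×10⁹ × 4.147×10^-5) = 0.06487 rad.

0.0649 rad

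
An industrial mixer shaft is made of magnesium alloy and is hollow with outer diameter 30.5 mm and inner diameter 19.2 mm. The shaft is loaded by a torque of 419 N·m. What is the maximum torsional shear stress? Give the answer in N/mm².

J = π(d_o⁴ − d_i⁴)/32 = π(0.0305⁴ − 0.0192⁴)/32 = 7.162×10^-8 m⁴.
τ_max = T·r/J = 419.0 × 0.0152 / 7.162×10^-8 = 8.922×10^7 Pa.

89.2 N/mm²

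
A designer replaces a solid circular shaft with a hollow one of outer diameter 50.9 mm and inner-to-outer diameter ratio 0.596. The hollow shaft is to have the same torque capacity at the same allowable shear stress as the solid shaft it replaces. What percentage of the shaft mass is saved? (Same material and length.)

29.5 %

Equal τ_max and T ⇒ the solid shaft needs d_s³ = d_o³(1−k⁴), so d_s = 50.9·(1−0.596⁴)^(1/3) = 48.66 mm.
Area ratio A_h/A_s = d_o²(1−k²)/d_s² = (1−k²)/(1−k⁴)^(2/3) = 0.7054.
Mass saving = 1 − 0.7054 = 29.5 %.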